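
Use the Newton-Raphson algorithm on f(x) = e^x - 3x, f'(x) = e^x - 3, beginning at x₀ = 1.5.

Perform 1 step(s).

f(x) = e^x - 3x
f'(x) = e^x - 3
x₀ = 1.5

Newton-Raphson formula: x_{n+1} = x_n - f(x_n)/f'(x_n)

Iteration 1:
  f(1.500000) = -0.018311
  f'(1.500000) = 1.481689
  x_1 = 1.500000 - (-0.018311)/1.481689 = 1.512358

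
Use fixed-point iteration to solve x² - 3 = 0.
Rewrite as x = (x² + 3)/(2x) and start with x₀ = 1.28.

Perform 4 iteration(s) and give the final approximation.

Equation: x² - 3 = 0
Fixed-point form: x = (x² + 3)/(2x)
x₀ = 1.28

x_1 = g(1.280000) = 1.811875
x_2 = g(1.811875) = 1.733809
x_3 = g(1.733809) = 1.732052
x_4 = g(1.732052) = 1.732051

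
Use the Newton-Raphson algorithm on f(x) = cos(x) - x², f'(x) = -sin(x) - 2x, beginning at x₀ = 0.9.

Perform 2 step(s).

f(x) = cos(x) - x²
f'(x) = -sin(x) - 2x
x₀ = 0.9

Newton-Raphson formula: x_{n+1} = x_n - f(x_n)/f'(x_n)

Iteration 1:
  f(0.900000) = -0.188390
  f'(0.900000) = -2.583327
  x_1 = 0.900000 - (-0.188390)/(-2.583327) = 0.827075
Iteration 2:
  f(0.827075) = -0.007021
  f'(0.827075) = -2.390103
  x_2 = 0.827075 - (-0.007021)/(-2.390103) = 0.824137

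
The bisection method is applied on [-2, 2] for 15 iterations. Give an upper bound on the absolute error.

Bisection error bound: |error| ≤ (b-a)/2^n
|error| ≤ (2 - (-2))/2^15 = 4/2^15
|error| ≤ 0.0001220703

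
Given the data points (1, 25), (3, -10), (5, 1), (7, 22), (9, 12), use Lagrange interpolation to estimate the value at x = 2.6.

Lagrange interpolation formula:
P(x) = Σ yᵢ × Lᵢ(x)
where Lᵢ(x) = Π_{j≠i} (x - xⱼ)/(xᵢ - xⱼ)

L_0(2.6) = (2.6 - 3)/(1 - 3) × (2.6 - 5)/(1 - 5) × (2.6 - 7)/(1 - 7) × (2.6 - 9)/(1 - 9) = 0.070400
L_1(2.6) = (2.6 - 1)/(3 - 1) × (2.6 - 5)/(3 - 5) × (2.6 - 7)/(3 - 7) × (2.6 - 9)/(3 - 9) = 1.126400
L_2(2.6) = (2.6 - 1)/(5 - 1) × (2.6 - 3)/(5 - 3) × (2.6 - 7)/(5 - 7) × (2.6 - 9)/(5 - 9) = -0.281600
L_3(2.6) = (2.6 - 1)/(7 - 1) × (2.6 - 3)/(7 - 3) × (2.6 - 5)/(7 - 5) × (2.6 - 9)/(7 - 9) = 0.102400
L_4(2.6) = (2.6 - 1)/(9 - 1) × (2.6 - 3)/(9 - 3) × (2.6 - 5)/(9 - 5) × (2.6 - 7)/(9 - 7) = -0.017600

P(2.6) = 25×L_0(2.6) + (-10)×L_1(2.6) + 1×L_2(2.6) + 22×L_3(2.6) + 12×L_4(2.6)
P(2.6) = -7.744000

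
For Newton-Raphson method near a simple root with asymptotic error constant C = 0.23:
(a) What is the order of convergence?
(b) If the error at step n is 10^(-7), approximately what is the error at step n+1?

(a) Newton-Raphson has quadratic (order 2) convergence near simple roots.
    This means |e_{n+1}| ≈ C|e_n|².

(b) With |e_n| = 10^(-7) and C = 0.23:
    |e_{n+1}| ≈ 0.23 × (10^(-7))² = 0.23 × 10^(-14)

(a) 2 (quadratic); (b) |e_{n+1}| ≈ 2.300e-15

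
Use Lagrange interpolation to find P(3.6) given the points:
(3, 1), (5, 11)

Lagrange interpolation formula:
P(x) = Σ yᵢ × Lᵢ(x)
where Lᵢ(x) = Π_{j≠i} (x - xⱼ)/(xᵢ - xⱼ)

L_0(3.6) = (3.6 - 5)/(3 - 5) = 0.700000
L_1(3.6) = (3.6 - 3)/(5 - 3) = 0.300000

P(3.6) = 1×L_0(3.6) + 11×L_1(3.6)
P(3.6) = 4.000000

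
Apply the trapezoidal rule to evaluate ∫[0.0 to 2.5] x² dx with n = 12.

f(x) = x²
a = 0.0, b = 2.5, n = 12
h = (b - a)/n = 0.208333

Trapezoidal rule: (h/2)[f(x₀) + 2f(x₁) + 2f(x₂) + ... + f(xₙ)]

x_0 = 0.0000, f(x_0) = 0.000000, coefficient = 1
x_1 = 0.2083, f(x_1) = 0.043403, coefficient = 2
x_2 = 0.4167, f(x_2) = 0.173611, coefficient = 2
x_3 = 0.6250, f(x_3) = 0.390625, coefficient = 2
x_4 = 0.8333, f(x_4) = 0.694444, coefficient = 2
x_5 = 1.0417, f(x_5) = 1.085069, coefficient = 2
x_6 = 1.2500, f(x_6) = 1.562500, coefficient = 2
x_7 = 1.4583, f(x_7) = 2.126736, coefficient = 2
x_8 = 1.6667, f(x_8) = 2.777778, coefficient = 2
x_9 = 1.8750, f(x_9) = 3.515625, coefficient = 2
x_10 = 2.0833, f(x_10) = 4.340278, coefficient = 2
x_11 = 2.2917, f(x_11) = 5.251736, coefficient = 2
x_12 = 2.5000, f(x_12) = 6.250000, coefficient = 1

I ≈ (0.208333/2) × 50.173611 = 5.226418
Exact value: 5.208333
Error: 0.018084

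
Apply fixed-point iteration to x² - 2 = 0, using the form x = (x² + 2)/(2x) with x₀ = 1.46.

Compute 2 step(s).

Equation: x² - 2 = 0
Fixed-point form: x = (x² + 2)/(2x)
x₀ = 1.46

x_1 = g(1.460000) = 1.414932
x_2 = g(1.414932) = 1.414214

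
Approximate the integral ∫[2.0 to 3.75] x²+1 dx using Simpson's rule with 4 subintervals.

f(x) = x²+1
a = 2.0, b = 3.75, n = 4
h = (b - a)/n = 0.437500

Simpson's rule: (h/3)[f(x₀) + 4f(x₁) + 2f(x₂) + ... + f(xₙ)]

x_0 = 2.0000, f(x_0) = 5.000000, coefficient = 1
x_1 = 2.4375, f(x_1) = 6.941406, coefficient = 4
x_2 = 2.8750, f(x_2) = 9.265625, coefficient = 2
x_3 = 3.3125, f(x_3) = 11.972656, coefficient = 4
x_4 = 3.7500, f(x_4) = 15.062500, coefficient = 1

I ≈ (0.437500/3) × 114.250000 = 16.661458
Exact value: 16.661458
Error: 0.000000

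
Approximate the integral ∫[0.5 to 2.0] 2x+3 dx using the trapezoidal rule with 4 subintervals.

f(x) = 2x+3
a = 0.5, b = 2.0, n = 4
h = (b - a)/n = 0.375000

Trapezoidal rule: (h/2)[f(x₀) + 2f(x₁) + 2f(x₂) + ... + f(xₙ)]

x_0 = 0.5000, f(x_0) = 4.000000, coefficient = 1
x_1 = 0.8750, f(x_1) = 4.750000, coefficient = 2
x_2 = 1.2500, f(x_2) = 5.500000, coefficient = 2
x_3 = 1.6250, f(x_3) = 6.250000, coefficient = 2
x_4 = 2.0000, f(x_4) = 7.000000, coefficient = 1

I ≈ (0.375000/2) × 44.000000 = 8.250000
Exact value: 8.250000
Error: 0.000000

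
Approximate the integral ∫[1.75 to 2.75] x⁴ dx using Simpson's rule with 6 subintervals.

f(x) = x⁴
a = 1.75, b = 2.75, n = 6
h = (b - a)/n = 0.166667

Simpson's rule: (h/3)[f(x₀) + 4f(x₁) + 2f(x₂) + ... + f(xₙ)]

x_0 = 1.7500, f(x_0) = 9.378906, coefficient = 1
x_1 = 1.9167, f(x_1) = 13.495419, coefficient = 4
x_2 = 2.0833, f(x_2) = 18.838011, coefficient = 2
x_3 = 2.2500, f(x_3) = 25.628906, coefficient = 4
x_4 = 2.4167, f(x_4) = 34.108845, coefficient = 2
x_5 = 2.5833, f(x_5) = 44.537085, coefficient = 4
x_6 = 2.7500, f(x_6) = 57.191406, coefficient = 1

I ≈ (0.166667/3) × 507.109664 = 28.172759
Exact value: 28.172656
Error: 0.000103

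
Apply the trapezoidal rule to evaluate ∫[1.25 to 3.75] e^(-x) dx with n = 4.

f(x) = e^(-x)
a = 1.25, b = 3.75, n = 4
h = (b - a)/n = 0.625000

Trapezoidal rule: (h/2)[f(x₀) + 2f(x₁) + 2f(x₂) + ... + f(xₙ)]

x_0 = 1.2500, f(x_0) = 0.286505, coefficient = 1
x_1 = 1.8750, f(x_1) = 0.153355, coefficient = 2
x_2 = 2.5000, f(x_2) = 0.082085, coefficient = 2
x_3 = 3.1250, f(x_3) = 0.043937, coefficient = 2
x_4 = 3.7500, f(x_4) = 0.023518, coefficient = 1

I ≈ (0.625000/2) × 0.868776 = 0.271493
Exact value: 0.262987
Error: 0.008506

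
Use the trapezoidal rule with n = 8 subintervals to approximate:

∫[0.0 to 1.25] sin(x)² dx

f(x) = sin(x)²
a = 0.0, b = 1.25, n = 8
h = (b - a)/n = 0.156250

Trapezoidal rule: (h/2)[f(x₀) + 2f(x₁) + 2f(x₂) + ... + f(xₙ)]

x_0 = 0.0000, f(x_0) = 0.000000, coefficient = 1
x_1 = 0.1562, f(x_1) = 0.024216, coefficient = 2
x_2 = 0.3125, f(x_2) = 0.094518, coefficient = 2
x_3 = 0.4688, f(x_3) = 0.204097, coefficient = 2
x_4 = 0.6250, f(x_4) = 0.342339, coefficient = 2
x_5 = 0.7812, f(x_5) = 0.495852, coefficient = 2
x_6 = 0.9375, f(x_6) = 0.649767, coefficient = 2
x_7 = 1.0938, f(x_7) = 0.789175, coefficient = 2
x_8 = 1.2500, f(x_8) = 0.900572, coefficient = 1

I ≈ (0.156250/2) × 6.100500 = 0.476602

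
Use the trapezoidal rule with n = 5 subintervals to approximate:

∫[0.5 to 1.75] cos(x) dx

f(x) = cos(x)
a = 0.5, b = 1.75, n = 5
h = (b - a)/n = 0.250000

Trapezoidal rule: (h/2)[f(x₀) + 2f(x₁) + 2f(x₂) + ... + f(xₙ)]

x_0 = 0.5000, f(x_0) = 0.877583, coefficient = 1
x_1 = 0.7500, f(x_1) = 0.731689, coefficient = 2
x_2 = 1.0000, f(x_2) = 0.540302, coefficient = 2
x_3 = 1.2500, f(x_3) = 0.315322, coefficient = 2
x_4 = 1.5000, f(x_4) = 0.070737, coefficient = 2
x_5 = 1.7500, f(x_5) = -0.178246, coefficient = 1

I ≈ (0.250000/2) × 4.015438 = 0.501930
Exact value: 0.504560
Error: 0.002631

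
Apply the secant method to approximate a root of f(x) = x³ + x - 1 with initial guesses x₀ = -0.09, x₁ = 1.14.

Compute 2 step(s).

f(x) = x³ + x - 1
x₀ = -0.09, x₁ = 1.14

Secant formula: x_{n+1} = x_n - f(x_n)(x_n - x_{n-1})/(f(x_n) - f(x_{n-1}))

Iteration 1:
  f(-0.090000) = -1.090729
  f(1.140000) = 1.621544
  x_2 = 1.140000 - 1.621544×(1.140000 - (-0.090000))/(1.621544 - (-1.090729))
       = 0.404639
Iteration 2:
  f(1.140000) = 1.621544
  f(0.404639) = -0.529108
  x_3 = 0.404639 - (-0.529108)×(0.404639 - 1.140000)/(-0.529108 - 1.621544)
       = 0.585554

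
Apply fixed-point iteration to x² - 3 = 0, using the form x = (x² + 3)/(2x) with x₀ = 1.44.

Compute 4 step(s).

Equation: x² - 3 = 0
Fixed-point form: x = (x² + 3)/(2x)
x₀ = 1.44

x_1 = g(1.440000) = 1.761667
x_2 = g(1.761667) = 1.732300
x_3 = g(1.732300) = 1.732051
x_4 = g(1.732051) = 1.732051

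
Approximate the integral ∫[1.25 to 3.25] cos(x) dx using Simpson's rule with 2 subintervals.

f(x) = cos(x)
a = 1.25, b = 3.25, n = 2
h = (b - a)/n = 1.000000

Simpson's rule: (h/3)[f(x₀) + 4f(x₁) + 2f(x₂) + ... + f(xₙ)]

x_0 = 1.2500, f(x_0) = 0.315322, coefficient = 1
x_1 = 2.2500, f(x_1) = -0.628174, coefficient = 4
x_2 = 3.2500, f(x_2) = -0.994130, coefficient = 1

I ≈ (1.000000/3) × -3.191502 = -1.063834
Exact value: -1.057180
Error: 0.006654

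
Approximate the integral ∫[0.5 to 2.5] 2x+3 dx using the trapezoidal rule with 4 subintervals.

f(x) = 2x+3
a = 0.5, b = 2.5, n = 4
h = (b - a)/n = 0.500000

Trapezoidal rule: (h/2)[f(x₀) + 2f(x₁) + 2f(x₂) + ... + f(xₙ)]

x_0 = 0.5000, f(x_0) = 4.000000, coefficient = 1
x_1 = 1.0000, f(x_1) = 5.000000, coefficient = 2
x_2 = 1.5000, f(x_2) = 6.000000, coefficient = 2
x_3 = 2.0000, f(x_3) = 7.000000, coefficient = 2
x_4 = 2.5000, f(x_4) = 8.000000, coefficient = 1

I ≈ (0.500000/2) × 48.000000 = 12.000000
Exact value: 12.000000
Error: 0.000000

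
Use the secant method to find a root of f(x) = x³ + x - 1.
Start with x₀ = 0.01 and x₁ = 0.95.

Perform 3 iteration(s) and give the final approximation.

f(x) = x³ + x - 1
x₀ = 0.01, x₁ = 0.95

Secant formula: x_{n+1} = x_n - f(x_n)(x_n - x_{n-1})/(f(x_n) - f(x_{n-1}))

Iteration 1:
  f(0.010000) = -0.989999
  f(0.950000) = 0.807375
  x_2 = 0.950000 - 0.807375×(0.950000 - 0.010000)/(0.807375 - (-0.989999))
       = 0.527755
Iteration 2:
  f(0.950000) = 0.807375
  f(0.527755) = -0.325252
  x_3 = 0.527755 - (-0.325252)×(0.527755 - 0.950000)/(-0.325252 - 0.807375)
       = 0.649009
Iteration 3:
  f(0.527755) = -0.325252
  f(0.649009) = -0.077619
  x_4 = 0.649009 - (-0.077619)×(0.649009 - 0.527755)/(-0.077619 - (-0.325252))
       = 0.687016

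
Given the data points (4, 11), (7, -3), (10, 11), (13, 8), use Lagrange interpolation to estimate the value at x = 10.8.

Lagrange interpolation formula:
P(x) = Σ yᵢ × Lᵢ(x)
where Lᵢ(x) = Π_{j≠i} (x - xⱼ)/(xᵢ - xⱼ)

L_0(10.8) = (10.8 - 7)/(4 - 7) × (10.8 - 10)/(4 - 10) × (10.8 - 13)/(4 - 13) = 0.041284
L_1(10.8) = (10.8 - 4)/(7 - 4) × (10.8 - 10)/(7 - 10) × (10.8 - 13)/(7 - 13) = -0.221630
L_2(10.8) = (10.8 - 4)/(10 - 4) × (10.8 - 7)/(10 - 7) × (10.8 - 13)/(10 - 13) = 1.052741
L_3(10.8) = (10.8 - 4)/(13 - 4) × (10.8 - 7)/(13 - 7) × (10.8 - 10)/(13 - 10) = 0.127605

P(10.8) = 11×L_0(10.8) + (-3)×L_1(10.8) + 11×L_2(10.8) + 8×L_3(10.8)
P(10.8) = 13.720000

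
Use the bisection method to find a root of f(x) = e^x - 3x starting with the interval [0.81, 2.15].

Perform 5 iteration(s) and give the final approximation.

f(x) = e^x - 3x
Initial interval: [0.81, 2.15]

Iteration 1:
  c_1 = (0.810000 + 2.150000)/2 = 1.480000
  f(c_1) = f(1.480000) = -0.047054
  f(a) × f(c) ≥ 0, new interval: [1.480000, 2.150000]
Iteration 2:
  c_2 = (1.480000 + 2.150000)/2 = 1.815000
  f(c_2) = f(1.815000) = 0.696076
  f(a) × f(c) < 0, new interval: [1.480000, 1.815000]
Iteration 3:
  c_3 = (1.480000 + 1.815000)/2 = 1.647500
  f(c_3) = f(1.647500) = 0.251479
  f(a) × f(c) < 0, new interval: [1.480000, 1.647500]
Iteration 4:
  c_4 = (1.480000 + 1.647500)/2 = 1.563750
  f(c_4) = f(1.563750) = 0.085450
  f(a) × f(c) < 0, new interval: [1.480000, 1.563750]
Iteration 5:
  c_5 = (1.480000 + 1.563750)/2 = 1.521875
  f(c_5) = f(1.521875) = 0.015181
  f(a) × f(c) < 0, new interval: [1.480000, 1.521875]

After 5 iteration(s), the approximation is c_5 = 1.521875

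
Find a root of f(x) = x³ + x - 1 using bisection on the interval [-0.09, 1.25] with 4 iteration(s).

f(x) = x³ + x - 1
Initial interval: [-0.09, 1.25]

Iteration 1:
  c_1 = (-0.090000 + 1.250000)/2 = 0.580000
  f(c_1) = f(0.580000) = -0.224888
  f(a) × f(c) ≥ 0, new interval: [0.580000, 1.250000]
Iteration 2:
  c_2 = (0.580000 + 1.250000)/2 = 0.915000
  f(c_2) = f(0.915000) = 0.681061
  f(a) × f(c) < 0, new interval: [0.580000, 0.915000]
Iteration 3:
  c_3 = (0.580000 + 0.915000)/2 = 0.747500
  f(c_3) = f(0.747500) = 0.165170
  f(a) × f(c) < 0, new interval: [0.580000, 0.747500]
Iteration 4:
  c_4 = (0.580000 + 0.747500)/2 = 0.663750
  f(c_4) = f(0.663750) = -0.043826
  f(a) × f(c) ≥ 0, new interval: [0.663750, 0.747500]

After 4 iteration(s), the approximation is c_4 = 0.663750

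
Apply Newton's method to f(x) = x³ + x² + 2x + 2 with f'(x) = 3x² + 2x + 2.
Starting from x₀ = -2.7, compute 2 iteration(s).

f(x) = x³ + x² + 2x + 2
f'(x) = 3x² + 2x + 2
x₀ = -2.7

Newton-Raphson formula: x_{n+1} = x_n - f(x_n)/f'(x_n)

Iteration 1:
  f(-2.700000) = -15.793000
  f'(-2.700000) = 18.470000
  x_1 = -2.700000 - (-15.793000)/18.470000 = -1.844938
Iteration 2:
  f(-1.844938) = -4.565871
  f'(-1.844938) = 8.521510
  x_2 = -1.844938 - (-4.565871)/8.521510 = -1.309132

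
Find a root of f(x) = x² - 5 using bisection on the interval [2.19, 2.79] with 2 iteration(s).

f(x) = x² - 5
Initial interval: [2.19, 2.79]

Iteration 1:
  c_1 = (2.190000 + 2.790000)/2 = 2.490000
  f(c_1) = f(2.490000) = 1.200100
  f(a) × f(c) < 0, new interval: [2.190000, 2.490000]
Iteration 2:
  c_2 = (2.190000 + 2.490000)/2 = 2.340000
  f(c_2) = f(2.340000) = 0.475600
  f(a) × f(c) < 0, new interval: [2.190000, 2.340000]

After 2 iteration(s), the approximation is c_2 = 2.340000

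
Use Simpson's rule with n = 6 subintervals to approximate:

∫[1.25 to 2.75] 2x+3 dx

f(x) = 2x+3
a = 1.25, b = 2.75, n = 6
h = (b - a)/n = 0.250000

Simpson's rule: (h/3)[f(x₀) + 4f(x₁) + 2f(x₂) + ... + f(xₙ)]

x_0 = 1.2500, f(x_0) = 5.500000, coefficient = 1
x_1 = 1.5000, f(x_1) = 6.000000, coefficient = 4
x_2 = 1.7500, f(x_2) = 6.500000, coefficient = 2
x_3 = 2.0000, f(x_3) = 7.000000, coefficient = 4
x_4 = 2.2500, f(x_4) = 7.500000, coefficient = 2
x_5 = 2.5000, f(x_5) = 8.000000, coefficient = 4
x_6 = 2.7500, f(x_6) = 8.500000, coefficient = 1

I ≈ (0.250000/3) × 126.000000 = 10.500000
Exact value: 10.500000
Error: 0.000000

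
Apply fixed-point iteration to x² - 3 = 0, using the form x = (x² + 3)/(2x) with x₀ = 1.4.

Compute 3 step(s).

Equation: x² - 3 = 0
Fixed-point form: x = (x² + 3)/(2x)
x₀ = 1.4

x_1 = g(1.400000) = 1.771429
x_2 = g(1.771429) = 1.732488
x_3 = g(1.732488) = 1.732051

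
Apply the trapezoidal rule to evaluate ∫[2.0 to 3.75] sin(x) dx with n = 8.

f(x) = sin(x)
a = 2.0, b = 3.75, n = 8
h = (b - a)/n = 0.218750

Trapezoidal rule: (h/2)[f(x₀) + 2f(x₁) + 2f(x₂) + ... + f(xₙ)]

x_0 = 2.0000, f(x_0) = 0.909297, coefficient = 1
x_1 = 2.2188, f(x_1) = 0.797321, coefficient = 2
x_2 = 2.4375, f(x_2) = 0.647343, coefficient = 2
x_3 = 2.6562, f(x_3) = 0.466511, coefficient = 2
x_4 = 2.8750, f(x_4) = 0.263446, coefficient = 2
x_5 = 3.0938, f(x_5) = 0.047824, coefficient = 2
x_6 = 3.3125, f(x_6) = -0.170077, coefficient = 2
x_7 = 3.5312, f(x_7) = -0.379871, coefficient = 2
x_8 = 3.7500, f(x_8) = -0.571561, coefficient = 1

I ≈ (0.218750/2) × 3.682730 = 0.402799
Exact value: 0.404413
Error: 0.001614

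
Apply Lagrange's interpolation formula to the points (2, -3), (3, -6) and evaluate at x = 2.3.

Lagrange interpolation formula:
P(x) = Σ yᵢ × Lᵢ(x)
where Lᵢ(x) = Π_{j≠i} (x - xⱼ)/(xᵢ - xⱼ)

L_0(2.3) = (2.3 - 3)/(2 - 3) = 0.700000
L_1(2.3) = (2.3 - 2)/(3 - 2) = 0.300000

P(2.3) = (-3)×L_0(2.3) + (-6)×L_1(2.3)
P(2.3) = -3.900000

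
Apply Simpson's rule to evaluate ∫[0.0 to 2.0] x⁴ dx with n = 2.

f(x) = x⁴
a = 0.0, b = 2.0, n = 2
h = (b - a)/n = 1.000000

Simpson's rule: (h/3)[f(x₀) + 4f(x₁) + 2f(x₂) + ... + f(xₙ)]

x_0 = 0.0000, f(x_0) = 0.000000, coefficient = 1
x_1 = 1.0000, f(x_1) = 1.000000, coefficient = 4
x_2 = 2.0000, f(x_2) = 16.000000, coefficient = 1

I ≈ (1.000000/3) × 20.000000 = 6.666667
Exact value: 6.400000
Error: 0.266667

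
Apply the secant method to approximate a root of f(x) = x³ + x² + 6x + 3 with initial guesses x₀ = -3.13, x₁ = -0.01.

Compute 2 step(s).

f(x) = x³ + x² + 6x + 3
x₀ = -3.13, x₁ = -0.01

Secant formula: x_{n+1} = x_n - f(x_n)(x_n - x_{n-1})/(f(x_n) - f(x_{n-1}))

Iteration 1:
  f(-3.130000) = -36.647397
  f(-0.010000) = 2.940099
  x_2 = -0.010000 - 2.940099×(-0.010000 - (-3.130000))/(2.940099 - (-36.647397))
       = -0.241717
Iteration 2:
  f(-0.010000) = 2.940099
  f(-0.241717) = 1.594000
  x_3 = -0.241717 - 1.594000×(-0.241717 - (-0.010000))/(1.594000 - 2.940099)
       = -0.516108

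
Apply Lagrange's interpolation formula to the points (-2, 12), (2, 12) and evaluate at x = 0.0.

Lagrange interpolation formula:
P(x) = Σ yᵢ × Lᵢ(x)
where Lᵢ(x) = Π_{j≠i} (x - xⱼ)/(xᵢ - xⱼ)

L_0(0.0) = (0.0 - 2)/(-2 - 2) = 0.500000
L_1(0.0) = (0.0 - (-2))/(2 - (-2)) = 0.500000

P(0.0) = 12×L_0(0.0) + 12×L_1(0.0)
P(0.0) = 12.000000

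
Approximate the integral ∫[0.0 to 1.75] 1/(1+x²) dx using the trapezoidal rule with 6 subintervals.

f(x) = 1/(1+x²)
a = 0.0, b = 1.75, n = 6
h = (b - a)/n = 0.291667

Trapezoidal rule: (h/2)[f(x₀) + 2f(x₁) + 2f(x₂) + ... + f(xₙ)]

x_0 = 0.0000, f(x_0) = 1.000000, coefficient = 1
x_1 = 0.2917, f(x_1) = 0.921600, coefficient = 2
x_2 = 0.5833, f(x_2) = 0.746114, coefficient = 2
x_3 = 0.8750, f(x_3) = 0.566372, coefficient = 2
x_4 = 1.1667, f(x_4) = 0.423529, coefficient = 2
x_5 = 1.4583, f(x_5) = 0.319822, coefficient = 2
x_6 = 1.7500, f(x_6) = 0.246154, coefficient = 1

I ≈ (0.291667/2) × 7.201029 = 1.050150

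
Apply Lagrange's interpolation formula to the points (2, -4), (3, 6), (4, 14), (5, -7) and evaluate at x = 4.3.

Lagrange interpolation formula:
P(x) = Σ yᵢ × Lᵢ(x)
where Lᵢ(x) = Π_{j≠i} (x - xⱼ)/(xᵢ - xⱼ)

L_0(4.3) = (4.3 - 3)/(2 - 3) × (4.3 - 4)/(2 - 4) × (4.3 - 5)/(2 - 5) = 0.045500
L_1(4.3) = (4.3 - 2)/(3 - 2) × (4.3 - 4)/(3 - 4) × (4.3 - 5)/(3 - 5) = -0.241500
L_2(4.3) = (4.3 - 2)/(4 - 2) × (4.3 - 3)/(4 - 3) × (4.3 - 5)/(4 - 5) = 1.046500
L_3(4.3) = (4.3 - 2)/(5 - 2) × (4.3 - 3)/(5 - 3) × (4.3 - 4)/(5 - 4) = 0.149500

P(4.3) = (-4)×L_0(4.3) + 6×L_1(4.3) + 14×L_2(4.3) + (-7)×L_3(4.3)
P(4.3) = 11.973500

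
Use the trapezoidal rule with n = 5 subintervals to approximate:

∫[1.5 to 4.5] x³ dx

f(x) = x³
a = 1.5, b = 4.5, n = 5
h = (b - a)/n = 0.600000

Trapezoidal rule: (h/2)[f(x₀) + 2f(x₁) + 2f(x₂) + ... + f(xₙ)]

x_0 = 1.5000, f(x_0) = 3.375000, coefficient = 1
x_1 = 2.1000, f(x_1) = 9.261000, coefficient = 2
x_2 = 2.7000, f(x_2) = 19.683000, coefficient = 2
x_3 = 3.3000, f(x_3) = 35.937000, coefficient = 2
x_4 = 3.9000, f(x_4) = 59.319000, coefficient = 2
x_5 = 4.5000, f(x_5) = 91.125000, coefficient = 1

I ≈ (0.600000/2) × 342.900000 = 102.870000
Exact value: 101.250000
Error: 1.620000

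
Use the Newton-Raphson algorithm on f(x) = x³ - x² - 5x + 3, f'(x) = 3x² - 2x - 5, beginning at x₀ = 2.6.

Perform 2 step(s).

f(x) = x³ - x² - 5x + 3
f'(x) = 3x² - 2x - 5
x₀ = 2.6

Newton-Raphson formula: x_{n+1} = x_n - f(x_n)/f'(x_n)

Iteration 1:
  f(2.600000) = 0.816000
  f'(2.600000) = 10.080000
  x_1 = 2.600000 - 0.816000/10.080000 = 2.519048
Iteration 2:
  f(2.519048) = 0.044032
  f'(2.519048) = 8.998707
  x_2 = 2.519048 - 0.044032/8.998707 = 2.514154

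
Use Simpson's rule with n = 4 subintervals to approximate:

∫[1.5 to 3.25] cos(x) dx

f(x) = cos(x)
a = 1.5, b = 3.25, n = 4
h = (b - a)/n = 0.437500

Simpson's rule: (h/3)[f(x₀) + 4f(x₁) + 2f(x₂) + ... + f(xₙ)]

x_0 = 1.5000, f(x_0) = 0.070737, coefficient = 1
x_1 = 1.9375, f(x_1) = -0.358540, coefficient = 4
x_2 = 2.3750, f(x_2) = -0.720278, coefficient = 2
x_3 = 2.8125, f(x_3) = -0.946336, coefficient = 4
x_4 = 3.2500, f(x_4) = -0.994130, coefficient = 1

I ≈ (0.437500/3) × -7.583454 = -1.105920
Exact value: -1.105690
Error: 0.000230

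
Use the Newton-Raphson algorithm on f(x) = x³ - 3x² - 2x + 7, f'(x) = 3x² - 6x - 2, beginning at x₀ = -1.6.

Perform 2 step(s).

f(x) = x³ - 3x² - 2x + 7
f'(x) = 3x² - 6x - 2
x₀ = -1.6

Newton-Raphson formula: x_{n+1} = x_n - f(x_n)/f'(x_n)

Iteration 1:
  f(-1.600000) = -1.576000
  f'(-1.600000) = 15.280000
  x_1 = -1.600000 - (-1.576000)/15.280000 = -1.496859
Iteration 2:
  f(-1.496859) = -0.081880
  f'(-1.496859) = 13.702909
  x_2 = -1.496859 - (-0.081880)/13.702909 = -1.490883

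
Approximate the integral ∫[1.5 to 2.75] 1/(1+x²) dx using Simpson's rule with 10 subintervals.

f(x) = 1/(1+x²)
a = 1.5, b = 2.75, n = 10
h = (b - a)/n = 0.125000

Simpson's rule: (h/3)[f(x₀) + 4f(x₁) + 2f(x₂) + ... + f(xₙ)]

x_0 = 1.5000, f(x_0) = 0.307692, coefficient = 1
x_1 = 1.6250, f(x_1) = 0.274678, coefficient = 4
x_2 = 1.7500, f(x_2) = 0.246154, coefficient = 2
x_3 = 1.8750, f(x_3) = 0.221453, coefficient = 4
x_4 = 2.0000, f(x_4) = 0.200000, coefficient = 2
x_5 = 2.1250, f(x_5) = 0.181303, coefficient = 4
x_6 = 2.2500, f(x_6) = 0.164948, coefficient = 2
x_7 = 2.3750, f(x_7) = 0.150588, coefficient = 4
x_8 = 2.5000, f(x_8) = 0.137931, coefficient = 2
x_9 = 2.6250, f(x_9) = 0.126733, coefficient = 4
x_10 = 2.7500, f(x_10) = 0.116788, coefficient = 1

I ≈ (0.125000/3) × 5.741569 = 0.239232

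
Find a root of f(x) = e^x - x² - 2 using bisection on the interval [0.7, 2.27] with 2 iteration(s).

f(x) = e^x - x² - 2
Initial interval: [0.7, 2.27]

Iteration 1:
  c_1 = (0.700000 + 2.270000)/2 = 1.485000
  f(c_1) = f(1.485000) = 0.209740
  f(a) × f(c) < 0, new interval: [0.700000, 1.485000]
Iteration 2:
  c_2 = (0.700000 + 1.485000)/2 = 1.092500
  f(c_2) = f(1.092500) = -0.211837
  f(a) × f(c) ≥ 0, new interval: [1.092500, 1.485000]

After 2 iteration(s), the approximation is c_2 = 1.092500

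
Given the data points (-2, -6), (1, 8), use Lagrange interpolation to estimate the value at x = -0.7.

Lagrange interpolation formula:
P(x) = Σ yᵢ × Lᵢ(x)
where Lᵢ(x) = Π_{j≠i} (x - xⱼ)/(xᵢ - xⱼ)

L_0(-0.7) = (-0.7 - 1)/(-2 - 1) = 0.566667
L_1(-0.7) = (-0.7 - (-2))/(1 - (-2)) = 0.433333

P(-0.7) = (-6)×L_0(-0.7) + 8×L_1(-0.7)
P(-0.7) = 0.066667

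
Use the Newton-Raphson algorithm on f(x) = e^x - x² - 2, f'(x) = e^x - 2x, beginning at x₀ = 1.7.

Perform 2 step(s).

f(x) = e^x - x² - 2
f'(x) = e^x - 2x
x₀ = 1.7

Newton-Raphson formula: x_{n+1} = x_n - f(x_n)/f'(x_n)

Iteration 1:
  f(1.700000) = 0.583947
  f'(1.700000) = 2.073947
  x_1 = 1.700000 - 0.583947/2.073947 = 1.418437
Iteration 2:
  f(1.418437) = 0.118695
  f'(1.418437) = 1.293785
  x_2 = 1.418437 - 0.118695/1.293785 = 1.326694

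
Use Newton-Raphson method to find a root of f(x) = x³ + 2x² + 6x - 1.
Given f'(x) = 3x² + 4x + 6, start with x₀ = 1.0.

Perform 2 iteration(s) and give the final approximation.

f(x) = x³ + 2x² + 6x - 1
f'(x) = 3x² + 4x + 6
x₀ = 1.0

Newton-Raphson formula: x_{n+1} = x_n - f(x_n)/f'(x_n)

Iteration 1:
  f(1.000000) = 8.000000
  f'(1.000000) = 13.000000
  x_1 = 1.000000 - 8.000000/13.000000 = 0.384615
Iteration 2:
  f(0.384615) = 1.660446
  f'(0.384615) = 7.982249
  x_2 = 0.384615 - 1.660446/7.982249 = 0.176598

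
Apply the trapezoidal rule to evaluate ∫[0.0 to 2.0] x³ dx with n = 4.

f(x) = x³
a = 0.0, b = 2.0, n = 4
h = (b - a)/n = 0.500000

Trapezoidal rule: (h/2)[f(x₀) + 2f(x₁) + 2f(x₂) + ... + f(xₙ)]

x_0 = 0.0000, f(x_0) = 0.000000, coefficient = 1
x_1 = 0.5000, f(x_1) = 0.125000, coefficient = 2
x_2 = 1.0000, f(x_2) = 1.000000, coefficient = 2
x_3 = 1.5000, f(x_3) = 3.375000, coefficient = 2
x_4 = 2.0000, f(x_4) = 8.000000, coefficient = 1

I ≈ (0.500000/2) × 17.000000 = 4.250000
Exact value: 4.000000
Error: 0.250000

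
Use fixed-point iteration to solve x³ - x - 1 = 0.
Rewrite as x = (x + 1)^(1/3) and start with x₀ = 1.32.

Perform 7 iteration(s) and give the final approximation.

Equation: x³ - x - 1 = 0
Fixed-point form: x = (x + 1)^(1/3)
x₀ = 1.32

x_1 = g(1.320000) = 1.323821
x_2 = g(1.323821) = 1.324548
x_3 = g(1.324548) = 1.324686
x_4 = g(1.324686) = 1.324712
x_5 = g(1.324712) = 1.324717
x_6 = g(1.324717) = 1.324718
x_7 = g(1.324718) = 1.324718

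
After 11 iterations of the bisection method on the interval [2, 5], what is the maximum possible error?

Bisection error bound: |error| ≤ (b-a)/2^n
|error| ≤ (5 - 2)/2^11 = 3/2^11
|error| ≤ 0.0014648438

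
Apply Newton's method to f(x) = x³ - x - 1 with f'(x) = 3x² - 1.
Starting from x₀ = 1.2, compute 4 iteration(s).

f(x) = x³ - x - 1
f'(x) = 3x² - 1
x₀ = 1.2

Newton-Raphson formula: x_{n+1} = x_n - f(x_n)/f'(x_n)

Iteration 1:
  f(1.200000) = -0.472000
  f'(1.200000) = 3.320000
  x_1 = 1.200000 - (-0.472000)/3.320000 = 1.342169
Iteration 2:
  f(1.342169) = 0.075636
  f'(1.342169) = 4.404250
  x_2 = 1.342169 - 0.075636/4.404250 = 1.324995
Iteration 3:
  f(1.324995) = 0.001182
  f'(1.324995) = 4.266837
  x_3 = 1.324995 - 0.001182/4.266837 = 1.324718
Iteration 4:
  f(1.324718) = 0.000000
  f'(1.324718) = 4.264634
  x_4 = 1.324718 - 0.000000/4.264634 = 1.324718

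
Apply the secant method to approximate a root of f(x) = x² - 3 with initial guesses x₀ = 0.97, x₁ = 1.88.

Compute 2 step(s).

f(x) = x² - 3
x₀ = 0.97, x₁ = 1.88

Secant formula: x_{n+1} = x_n - f(x_n)(x_n - x_{n-1})/(f(x_n) - f(x_{n-1}))

Iteration 1:
  f(0.970000) = -2.059100
  f(1.880000) = 0.534400
  x_2 = 1.880000 - 0.534400×(1.880000 - 0.970000)/(0.534400 - (-2.059100))
       = 1.692491
Iteration 2:
  f(1.880000) = 0.534400
  f(1.692491) = -0.135473
  x_3 = 1.692491 - (-0.135473)×(1.692491 - 1.880000)/(-0.135473 - 0.534400)
       = 1.730413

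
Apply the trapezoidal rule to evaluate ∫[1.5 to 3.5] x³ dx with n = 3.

f(x) = x³
a = 1.5, b = 3.5, n = 3
h = (b - a)/n = 0.666667

Trapezoidal rule: (h/2)[f(x₀) + 2f(x₁) + 2f(x₂) + ... + f(xₙ)]

x_0 = 1.5000, f(x_0) = 3.375000, coefficient = 1
x_1 = 2.1667, f(x_1) = 10.171296, coefficient = 2
x_2 = 2.8333, f(x_2) = 22.745370, coefficient = 2
x_3 = 3.5000, f(x_3) = 42.875000, coefficient = 1

I ≈ (0.666667/2) × 112.083333 = 37.361111
Exact value: 36.250000
Error: 1.111111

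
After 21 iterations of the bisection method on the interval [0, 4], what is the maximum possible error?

Bisection error bound: |error| ≤ (b-a)/2^n
|error| ≤ (4 - 0)/2^21 = 4/2^21
|error| ≤ 0.0000019073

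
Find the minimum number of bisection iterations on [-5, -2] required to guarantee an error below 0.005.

We need (b-a)/2^n ≤ 0.005
(-2 - (-5))/2^n ≤ 0.005
3/2^n ≤ 0.005
2^n ≥ 600
n ≥ log₂(600) = 9.23
n ≥ 10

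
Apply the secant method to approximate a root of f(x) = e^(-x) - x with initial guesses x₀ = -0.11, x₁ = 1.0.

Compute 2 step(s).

f(x) = e^(-x) - x
x₀ = -0.11, x₁ = 1.0

Secant formula: x_{n+1} = x_n - f(x_n)(x_n - x_{n-1})/(f(x_n) - f(x_{n-1}))

Iteration 1:
  f(-0.110000) = 1.226278
  f(1.000000) = -0.632121
  x_2 = 1.000000 - (-0.632121)×(1.000000 - (-0.110000))/(-0.632121 - 1.226278)
       = 0.622442
Iteration 2:
  f(1.000000) = -0.632121
  f(0.622442) = -0.085809
  x_3 = 0.622442 - (-0.085809)×(0.622442 - 1.000000)/(-0.085809 - (-0.632121))
       = 0.563139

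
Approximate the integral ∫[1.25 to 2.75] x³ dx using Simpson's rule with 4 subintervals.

f(x) = x³
a = 1.25, b = 2.75, n = 4
h = (b - a)/n = 0.375000

Simpson's rule: (h/3)[f(x₀) + 4f(x₁) + 2f(x₂) + ... + f(xₙ)]

x_0 = 1.2500, f(x_0) = 1.953125, coefficient = 1
x_1 = 1.6250, f(x_1) = 4.291016, coefficient = 4
x_2 = 2.0000, f(x_2) = 8.000000, coefficient = 2
x_3 = 2.3750, f(x_3) = 13.396484, coefficient = 4
x_4 = 2.7500, f(x_4) = 20.796875, coefficient = 1

I ≈ (0.375000/3) × 109.500000 = 13.687500
Exact value: 13.687500
Error: 0.000000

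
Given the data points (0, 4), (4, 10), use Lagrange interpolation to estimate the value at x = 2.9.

Lagrange interpolation formula:
P(x) = Σ yᵢ × Lᵢ(x)
where Lᵢ(x) = Π_{j≠i} (x - xⱼ)/(xᵢ - xⱼ)

L_0(2.9) = (2.9 - 4)/(0 - 4) = 0.275000
L_1(2.9) = (2.9 - 0)/(4 - 0) = 0.725000

P(2.9) = 4×L_0(2.9) + 10×L_1(2.9)
P(2.9) = 8.350000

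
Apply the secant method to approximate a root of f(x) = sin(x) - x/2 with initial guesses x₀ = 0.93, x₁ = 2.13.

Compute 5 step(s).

f(x) = sin(x) - x/2
x₀ = 0.93, x₁ = 2.13

Secant formula: x_{n+1} = x_n - f(x_n)(x_n - x_{n-1})/(f(x_n) - f(x_{n-1}))

Iteration 1:
  f(0.930000) = 0.336620
  f(2.130000) = -0.217322
  x_2 = 2.130000 - (-0.217322)×(2.130000 - 0.930000)/(-0.217322 - 0.336620)
       = 1.659217
Iteration 2:
  f(2.130000) = -0.217322
  f(1.659217) = 0.166485
  x_3 = 1.659217 - 0.166485×(1.659217 - 2.130000)/(0.166485 - (-0.217322))
       = 1.863430
Iteration 3:
  f(1.659217) = 0.166485
  f(1.863430) = 0.025773
  x_4 = 1.863430 - 0.025773×(1.863430 - 1.659217)/(0.025773 - 0.166485)
       = 1.900833
Iteration 4:
  f(1.863430) = 0.025773
  f(1.900833) = -0.004386
  x_5 = 1.900833 - (-0.004386)×(1.900833 - 1.863430)/(-0.004386 - 0.025773)
       = 1.895393
Iteration 5:
  f(1.900833) = -0.004386
  f(1.895393) = 0.000083
  x_6 = 1.895393 - 0.000083×(1.895393 - 1.900833)/(0.000083 - (-0.004386))
       = 1.895494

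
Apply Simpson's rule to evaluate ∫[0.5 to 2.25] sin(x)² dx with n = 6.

f(x) = sin(x)²
a = 0.5, b = 2.25, n = 6
h = (b - a)/n = 0.291667

Simpson's rule: (h/3)[f(x₀) + 4f(x₁) + 2f(x₂) + ... + f(xₙ)]

x_0 = 0.5000, f(x_0) = 0.229849, coefficient = 1
x_1 = 0.7917, f(x_1) = 0.506268, coefficient = 4
x_2 = 1.0833, f(x_2) = 0.780615, coefficient = 2
x_3 = 1.3750, f(x_3) = 0.962151, coefficient = 4
x_4 = 1.6667, f(x_4) = 0.990837, coefficient = 2
x_5 = 1.9583, f(x_5) = 0.857185, coefficient = 4
x_6 = 2.2500, f(x_6) = 0.605398, coefficient = 1

I ≈ (0.291667/3) × 13.680567 = 1.330055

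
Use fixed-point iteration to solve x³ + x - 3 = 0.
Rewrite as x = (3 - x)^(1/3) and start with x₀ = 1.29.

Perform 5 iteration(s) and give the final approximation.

Equation: x³ + x - 3 = 0
Fixed-point form: x = (3 - x)^(1/3)
x₀ = 1.29

x_1 = g(1.290000) = 1.195819
x_2 = g(1.195819) = 1.217382
x_3 = g(1.217382) = 1.212512
x_4 = g(1.212512) = 1.213615
x_5 = g(1.213615) = 1.213366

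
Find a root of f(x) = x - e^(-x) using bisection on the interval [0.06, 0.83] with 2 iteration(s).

f(x) = x - e^(-x)
Initial interval: [0.06, 0.83]

Iteration 1:
  c_1 = (0.060000 + 0.830000)/2 = 0.445000
  f(c_1) = f(0.445000) = -0.195824
  f(a) × f(c) ≥ 0, new interval: [0.445000, 0.830000]
Iteration 2:
  c_2 = (0.445000 + 0.830000)/2 = 0.637500
  f(c_2) = f(0.637500) = 0.108888
  f(a) × f(c) < 0, new interval: [0.445000, 0.637500]

After 2 iteration(s), the approximation is c_2 = 0.637500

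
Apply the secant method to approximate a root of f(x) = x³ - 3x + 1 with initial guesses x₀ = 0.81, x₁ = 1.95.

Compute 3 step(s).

f(x) = x³ - 3x + 1
x₀ = 0.81, x₁ = 1.95

Secant formula: x_{n+1} = x_n - f(x_n)(x_n - x_{n-1})/(f(x_n) - f(x_{n-1}))

Iteration 1:
  f(0.810000) = -0.898559
  f(1.950000) = 2.564875
  x_2 = 1.950000 - 2.564875×(1.950000 - 0.810000)/(2.564875 - (-0.898559))
       = 1.105763
Iteration 2:
  f(1.950000) = 2.564875
  f(1.105763) = -0.965259
  x_3 = 1.105763 - (-0.965259)×(1.105763 - 1.950000)/(-0.965259 - 2.564875)
       = 1.336607
Iteration 3:
  f(1.105763) = -0.965259
  f(1.336607) = -0.621949
  x_4 = 1.336607 - (-0.621949)×(1.336607 - 1.105763)/(-0.621949 - (-0.965259))
       = 1.754808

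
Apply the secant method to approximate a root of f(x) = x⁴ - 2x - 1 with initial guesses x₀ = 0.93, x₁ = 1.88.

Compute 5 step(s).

f(x) = x⁴ - 2x - 1
x₀ = 0.93, x₁ = 1.88

Secant formula: x_{n+1} = x_n - f(x_n)(x_n - x_{n-1})/(f(x_n) - f(x_{n-1}))

Iteration 1:
  f(0.930000) = -2.111948
  f(1.880000) = 7.731983
  x_2 = 1.880000 - 7.731983×(1.880000 - 0.930000)/(7.731983 - (-2.111948))
       = 1.133816
Iteration 2:
  f(1.880000) = 7.731983
  f(1.133816) = -1.615022
  x_3 = 1.133816 - (-1.615022)×(1.133816 - 1.880000)/(-1.615022 - 7.731983)
       = 1.262745
Iteration 3:
  f(1.133816) = -1.615022
  f(1.262745) = -0.982978
  x_4 = 1.262745 - (-0.982978)×(1.262745 - 1.133816)/(-0.982978 - (-1.615022))
       = 1.463261
Iteration 4:
  f(1.262745) = -0.982978
  f(1.463261) = 0.657927
  x_5 = 1.463261 - 0.657927×(1.463261 - 1.262745)/(0.657927 - (-0.982978))
       = 1.382863
Iteration 5:
  f(1.463261) = 0.657927
  f(1.382863) = -0.108792
  x_6 = 1.382863 - (-0.108792)×(1.382863 - 1.463261)/(-0.108792 - 0.657927)
       = 1.394271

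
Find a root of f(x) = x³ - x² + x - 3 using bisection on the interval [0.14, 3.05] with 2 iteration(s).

f(x) = x³ - x² + x - 3
Initial interval: [0.14, 3.05]

Iteration 1:
  c_1 = (0.140000 + 3.050000)/2 = 1.595000
  f(c_1) = f(1.595000) = 0.108695
  f(a) × f(c) < 0, new interval: [0.140000, 1.595000]
Iteration 2:
  c_2 = (0.140000 + 1.595000)/2 = 0.867500
  f(c_2) = f(0.867500) = -2.232214
  f(a) × f(c) ≥ 0, new interval: [0.867500, 1.595000]

After 2 iteration(s), the approximation is c_2 = 0.867500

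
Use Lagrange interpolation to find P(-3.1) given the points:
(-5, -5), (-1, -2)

Lagrange interpolation formula:
P(x) = Σ yᵢ × Lᵢ(x)
where Lᵢ(x) = Π_{j≠i} (x - xⱼ)/(xᵢ - xⱼ)

L_0(-3.1) = (-3.1 - (-1))/(-5 - (-1)) = 0.525000
L_1(-3.1) = (-3.1 - (-5))/(-1 - (-5)) = 0.475000

P(-3.1) = (-5)×L_0(-3.1) + (-2)×L_1(-3.1)
P(-3.1) = -3.575000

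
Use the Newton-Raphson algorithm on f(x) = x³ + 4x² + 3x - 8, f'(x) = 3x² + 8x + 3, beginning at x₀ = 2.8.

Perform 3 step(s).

f(x) = x³ + 4x² + 3x - 8
f'(x) = 3x² + 8x + 3
x₀ = 2.8

Newton-Raphson formula: x_{n+1} = x_n - f(x_n)/f'(x_n)

Iteration 1:
  f(2.800000) = 53.712000
  f'(2.800000) = 48.920000
  x_1 = 2.800000 - 53.712000/48.920000 = 1.702044
Iteration 2:
  f(1.702044) = 13.624694
  f'(1.702044) = 25.307216
  x_2 = 1.702044 - 13.624694/25.307216 = 1.163672
Iteration 3:
  f(1.163672) = 2.483317
  f'(1.163672) = 16.371778
  x_3 = 1.163672 - 2.483317/16.371778 = 1.011989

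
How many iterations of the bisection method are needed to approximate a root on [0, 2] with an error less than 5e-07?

We need (b-a)/2^n ≤ 5e-07
(2 - 0)/2^n ≤ 5e-07
2/2^n ≤ 5e-07
2^n ≥ 4000000
n ≥ log₂(4000000) = 21.93
n ≥ 22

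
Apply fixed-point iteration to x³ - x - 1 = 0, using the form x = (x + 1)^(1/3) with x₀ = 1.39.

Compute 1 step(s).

Equation: x³ - x - 1 = 0
Fixed-point form: x = (x + 1)^(1/3)
x₀ = 1.39

x_1 = g(1.390000) = 1.337004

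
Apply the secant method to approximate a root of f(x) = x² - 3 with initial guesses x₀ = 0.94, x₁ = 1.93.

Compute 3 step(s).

f(x) = x² - 3
x₀ = 0.94, x₁ = 1.93

Secant formula: x_{n+1} = x_n - f(x_n)(x_n - x_{n-1})/(f(x_n) - f(x_{n-1}))

Iteration 1:
  f(0.940000) = -2.116400
  f(1.930000) = 0.724900
  x_2 = 1.930000 - 0.724900×(1.930000 - 0.940000)/(0.724900 - (-2.116400))
       = 1.677422
Iteration 2:
  f(1.930000) = 0.724900
  f(1.677422) = -0.186257
  x_3 = 1.677422 - (-0.186257)×(1.677422 - 1.930000)/(-0.186257 - 0.724900)
       = 1.729053
Iteration 3:
  f(1.677422) = -0.186257
  f(1.729053) = -0.010375
  x_4 = 1.729053 - (-0.010375)×(1.729053 - 1.677422)/(-0.010375 - (-0.186257))
       = 1.732099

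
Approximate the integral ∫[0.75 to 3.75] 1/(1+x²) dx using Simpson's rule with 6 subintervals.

f(x) = 1/(1+x²)
a = 0.75, b = 3.75, n = 6
h = (b - a)/n = 0.500000

Simpson's rule: (h/3)[f(x₀) + 4f(x₁) + 2f(x₂) + ... + f(xₙ)]

x_0 = 0.7500, f(x_0) = 0.640000, coefficient = 1
x_1 = 1.2500, f(x_1) = 0.390244, coefficient = 4
x_2 = 1.7500, f(x_2) = 0.246154, coefficient = 2
x_3 = 2.2500, f(x_3) = 0.164948, coefficient = 4
x_4 = 2.7500, f(x_4) = 0.116788, coefficient = 2
x_5 = 3.2500, f(x_5) = 0.086486, coefficient = 4
x_6 = 3.7500, f(x_6) = 0.066390, coefficient = 1

I ≈ (0.500000/3) × 3.998990 = 0.666498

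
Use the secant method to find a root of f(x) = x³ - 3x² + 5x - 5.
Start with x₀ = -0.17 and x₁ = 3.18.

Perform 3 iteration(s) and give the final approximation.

f(x) = x³ - 3x² + 5x - 5
x₀ = -0.17, x₁ = 3.18

Secant formula: x_{n+1} = x_n - f(x_n)(x_n - x_{n-1})/(f(x_n) - f(x_{n-1}))

Iteration 1:
  f(-0.170000) = -5.941613
  f(3.180000) = 12.720232
  x_2 = 3.180000 - 12.720232×(3.180000 - (-0.170000))/(12.720232 - (-5.941613))
       = 0.896583
Iteration 2:
  f(3.180000) = 12.720232
  f(0.896583) = -2.207940
  x_3 = 0.896583 - (-2.207940)×(0.896583 - 3.180000)/(-2.207940 - 12.720232)
       = 1.234310
Iteration 3:
  f(0.896583) = -2.207940
  f(1.234310) = -1.518516
  x_4 = 1.234310 - (-1.518516)×(1.234310 - 0.896583)/(-1.518516 - (-2.207940))
       = 1.978183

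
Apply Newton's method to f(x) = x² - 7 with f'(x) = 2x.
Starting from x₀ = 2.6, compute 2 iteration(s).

f(x) = x² - 7
f'(x) = 2x
x₀ = 2.6

Newton-Raphson formula: x_{n+1} = x_n - f(x_n)/f'(x_n)

Iteration 1:
  f(2.600000) = -0.240000
  f'(2.600000) = 5.200000
  x_1 = 2.600000 - (-0.240000)/5.200000 = 2.646154
Iteration 2:
  f(2.646154) = 0.002130
  f'(2.646154) = 5.292308
  x_2 = 2.646154 - 0.002130/5.292308 = 2.645751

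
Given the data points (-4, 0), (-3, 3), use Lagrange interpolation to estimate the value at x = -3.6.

Lagrange interpolation formula:
P(x) = Σ yᵢ × Lᵢ(x)
where Lᵢ(x) = Π_{j≠i} (x - xⱼ)/(xᵢ - xⱼ)

L_0(-3.6) = (-3.6 - (-3))/(-4 - (-3)) = 0.600000
L_1(-3.6) = (-3.6 - (-4))/(-3 - (-4)) = 0.400000

P(-3.6) = 0×L_0(-3.6) + 3×L_1(-3.6)
P(-3.6) = 1.200000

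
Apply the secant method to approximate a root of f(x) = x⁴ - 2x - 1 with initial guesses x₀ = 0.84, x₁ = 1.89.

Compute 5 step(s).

f(x) = x⁴ - 2x - 1
x₀ = 0.84, x₁ = 1.89

Secant formula: x_{n+1} = x_n - f(x_n)(x_n - x_{n-1})/(f(x_n) - f(x_{n-1}))

Iteration 1:
  f(0.840000) = -2.182129
  f(1.890000) = 7.979898
  x_2 = 1.890000 - 7.979898×(1.890000 - 0.840000)/(7.979898 - (-2.182129))
       = 1.065470
Iteration 2:
  f(1.890000) = 7.979898
  f(1.065470) = -1.842200
  x_3 = 1.065470 - (-1.842200)×(1.065470 - 1.890000)/(-1.842200 - 7.979898)
       = 1.220116
Iteration 3:
  f(1.065470) = -1.842200
  f(1.220116) = -1.224053
  x_4 = 1.220116 - (-1.224053)×(1.220116 - 1.065470)/(-1.224053 - (-1.842200))
       = 1.526346
Iteration 4:
  f(1.220116) = -1.224053
  f(1.526346) = 1.374957
  x_5 = 1.526346 - 1.374957×(1.526346 - 1.220116)/(1.374957 - (-1.224053))
       = 1.364341
Iteration 5:
  f(1.526346) = 1.374957
  f(1.364341) = -0.263775
  x_6 = 1.364341 - (-0.263775)×(1.364341 - 1.526346)/(-0.263775 - 1.374957)
       = 1.390418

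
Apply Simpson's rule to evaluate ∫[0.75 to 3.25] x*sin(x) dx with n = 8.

f(x) = x*sin(x)
a = 0.75, b = 3.25, n = 8
h = (b - a)/n = 0.312500

Simpson's rule: (h/3)[f(x₀) + 4f(x₁) + 2f(x₂) + ... + f(xₙ)]

x_0 = 0.7500, f(x_0) = 0.511229, coefficient = 1
x_1 = 1.0625, f(x_1) = 0.928173, coefficient = 4
x_2 = 1.3750, f(x_2) = 1.348728, coefficient = 2
x_3 = 1.6875, f(x_3) = 1.676021, coefficient = 4
x_4 = 2.0000, f(x_4) = 1.818595, coefficient = 2
x_5 = 2.3125, f(x_5) = 1.705050, coefficient = 4
x_6 = 2.6250, f(x_6) = 1.296541, coefficient = 2
x_7 = 2.9375, f(x_7) = 0.595369, coefficient = 4
x_8 = 3.2500, f(x_8) = -0.351634, coefficient = 1

I ≈ (0.312500/3) × 28.705774 = 2.990185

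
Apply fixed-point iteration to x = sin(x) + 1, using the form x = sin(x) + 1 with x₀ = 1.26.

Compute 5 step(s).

Equation: x = sin(x) + 1
Fixed-point form: x = sin(x) + 1
x₀ = 1.26

x_1 = g(1.260000) = 1.952090
x_2 = g(1.952090) = 1.928184
x_3 = g(1.928184) = 1.936814
x_4 = g(1.936814) = 1.933760
x_5 = g(1.933760) = 1.934849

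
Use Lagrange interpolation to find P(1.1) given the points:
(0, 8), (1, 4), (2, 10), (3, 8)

Lagrange interpolation formula:
P(x) = Σ yᵢ × Lᵢ(x)
where Lᵢ(x) = Π_{j≠i} (x - xⱼ)/(xᵢ - xⱼ)

L_0(1.1) = (1.1 - 1)/(0 - 1) × (1.1 - 2)/(0 - 2) × (1.1 - 3)/(0 - 3) = -0.028500
L_1(1.1) = (1.1 - 0)/(1 - 0) × (1.1 - 2)/(1 - 2) × (1.1 - 3)/(1 - 3) = 0.940500
L_2(1.1) = (1.1 - 0)/(2 - 0) × (1.1 - 1)/(2 - 1) × (1.1 - 3)/(2 - 3) = 0.104500
L_3(1.1) = (1.1 - 0)/(3 - 0) × (1.1 - 1)/(3 - 1) × (1.1 - 2)/(3 - 2) = -0.016500

P(1.1) = 8×L_0(1.1) + 4×L_1(1.1) + 10×L_2(1.1) + 8×L_3(1.1)
P(1.1) = 4.447000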